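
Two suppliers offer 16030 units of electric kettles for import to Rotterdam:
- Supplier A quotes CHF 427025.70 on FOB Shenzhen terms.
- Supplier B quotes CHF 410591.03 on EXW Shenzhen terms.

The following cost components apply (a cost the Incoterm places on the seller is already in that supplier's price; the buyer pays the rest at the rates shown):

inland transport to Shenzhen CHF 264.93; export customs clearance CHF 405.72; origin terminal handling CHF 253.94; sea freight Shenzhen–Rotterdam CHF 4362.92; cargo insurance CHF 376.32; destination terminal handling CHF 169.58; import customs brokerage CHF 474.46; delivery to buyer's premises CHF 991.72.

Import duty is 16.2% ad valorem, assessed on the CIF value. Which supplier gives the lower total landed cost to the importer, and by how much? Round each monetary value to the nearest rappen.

Supplier B is cheaper by CHF 18022.71

Supplier A (FOB):
CIF value = FOB price + freight + insurance = 427025.70 + 4362.92 + 376.32 = 431764.94
Import duty = 431764.94 × 16.2% = 69945.92
Buyer bears (A): 4362.92 + 376.32 + 169.58 + 474.46 + 991.72 = 6375.00
Landed cost (A) = invoice 427025.70 + 6375.00 + duty 69945.92 = 503346.62
Supplier B (EXW):
CIF value = EXW price + inland to port + export clearance + origin terminal + freight + insurance = 410591.03 + 264.93 + 405.72 + 253.94 + 4362.92 + 376.32 = 416254.86
Import duty = 416254.86 × 16.2% = 67433.29
Buyer bears (B): 264.93 + 405.72 + 253.94 + 4362.92 + 376.32 + 169.58 + 474.46 + 991.72 = 7299.59
Landed cost (B) = invoice 410591.03 + 7299.59 + duty 67433.29 = 485323.91
Difference = |503346.62 − 485323.91| = 18022.71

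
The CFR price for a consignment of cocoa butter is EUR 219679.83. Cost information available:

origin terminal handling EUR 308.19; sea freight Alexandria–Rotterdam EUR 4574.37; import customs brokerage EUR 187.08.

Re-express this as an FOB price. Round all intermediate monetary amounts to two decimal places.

Not relevant to the conversion: origin terminal — on the seller under both CFR and FOB; already in the CFR price and stays in the FOB price. brokerage — on the buyer under both terms; not part of either seller's price.
From CFR to FOB, the seller no longer bears: freight.
FOB price = 219679.83 − 4574.37 = 215105.46

FOB price: EUR 215105.46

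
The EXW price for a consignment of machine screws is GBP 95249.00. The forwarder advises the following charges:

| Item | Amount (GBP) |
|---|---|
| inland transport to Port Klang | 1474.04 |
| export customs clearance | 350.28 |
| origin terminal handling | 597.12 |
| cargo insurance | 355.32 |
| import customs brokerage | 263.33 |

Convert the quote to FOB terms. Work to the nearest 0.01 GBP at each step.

Not relevant to the conversion: insurance, brokerage — on the buyer under both terms; not part of either seller's price.
From EXW to FOB, the seller additionally bears: inland to port, export clearance, origin terminal.
FOB price = 95249.00 + 1474.04 + 350.28 + 597.12 = 97670.44

FOB price: GBP 97670.44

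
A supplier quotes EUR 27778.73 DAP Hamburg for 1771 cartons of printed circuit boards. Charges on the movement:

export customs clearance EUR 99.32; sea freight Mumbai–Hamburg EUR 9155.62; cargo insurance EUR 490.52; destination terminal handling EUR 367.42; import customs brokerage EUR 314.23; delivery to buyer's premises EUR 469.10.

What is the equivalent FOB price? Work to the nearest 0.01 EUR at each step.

FOB price: EUR 17296.07

Not relevant to the conversion: export clearance — on the seller under both DAP and FOB; already in the DAP price and stays in the FOB price. brokerage — on the buyer under both terms; not part of either seller's price.
From DAP to FOB, the seller no longer bears: freight, insurance, destination terminal, delivery.
FOB price = 27778.73 − 9155.62 − 490.52 − 367.42 − 469.10 = 17296.07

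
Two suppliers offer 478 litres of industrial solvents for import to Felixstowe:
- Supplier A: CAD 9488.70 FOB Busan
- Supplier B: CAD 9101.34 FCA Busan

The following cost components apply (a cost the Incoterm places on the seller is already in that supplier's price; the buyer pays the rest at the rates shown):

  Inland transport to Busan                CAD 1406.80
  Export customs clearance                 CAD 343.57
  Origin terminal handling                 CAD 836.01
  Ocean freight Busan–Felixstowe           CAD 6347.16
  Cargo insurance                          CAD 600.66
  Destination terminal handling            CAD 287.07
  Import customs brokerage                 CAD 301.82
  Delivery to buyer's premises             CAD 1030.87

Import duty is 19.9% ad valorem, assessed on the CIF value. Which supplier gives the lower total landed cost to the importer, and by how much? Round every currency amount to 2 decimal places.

Supplier A is cheaper by CAD 537.93

Supplier A (FOB):
CIF value = FOB price + freight + insurance = 9488.70 + 6347.16 + 600.66 = 16436.52
Import duty = 16436.52 × 19.9% = 3270.87
Buyer bears (A): 6347.16 + 600.66 + 287.07 + 301.82 + 1030.87 = 8567.58
Landed cost (A) = invoice 9488.70 + 8567.58 + duty 3270.87 = 21327.15
Supplier B (FCA):
CIF value = FCA price + origin terminal + freight + insurance = 9101.34 + 836.01 + 6347.16 + 600.66 = 16885.17
Import duty = 16885.17 × 19.9% = 3360.15
Buyer bears (B): 836.01 + 6347.16 + 600.66 + 287.07 + 301.82 + 1030.87 = 9403.59
Landed cost (B) = invoice 9101.34 + 9403.59 + duty 3360.15 = 21865.08
Difference = |21327.15 − 21865.08| = 537.93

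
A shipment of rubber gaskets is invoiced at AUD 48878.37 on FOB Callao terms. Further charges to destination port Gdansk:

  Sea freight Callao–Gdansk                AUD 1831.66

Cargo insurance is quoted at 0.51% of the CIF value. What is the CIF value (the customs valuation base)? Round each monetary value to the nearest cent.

CIF value: AUD 50969.98

Let C be the CIF value. C = FOB price + freight + 0.51% × C
C − 0.51% × C = 48878.37 + 1831.66
0.9949 × C = 50710.03
C = 50710.03 / 0.9949 = 50969.98
Insurance premium = 0.51% × 50969.98 = 259.95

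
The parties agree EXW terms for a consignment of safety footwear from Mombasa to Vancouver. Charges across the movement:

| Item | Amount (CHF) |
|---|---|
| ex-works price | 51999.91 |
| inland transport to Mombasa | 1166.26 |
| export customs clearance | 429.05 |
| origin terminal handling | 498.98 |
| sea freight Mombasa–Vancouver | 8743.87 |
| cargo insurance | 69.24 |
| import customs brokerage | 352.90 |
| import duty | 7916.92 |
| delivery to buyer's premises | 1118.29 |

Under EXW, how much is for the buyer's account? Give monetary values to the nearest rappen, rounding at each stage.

EXW: the seller makes goods available at their premises; the buyer bears all onward costs.
Seller's account: goods 51999.91 = 51999.91
Buyer's account: inland to port 1166.26 + export clearance 429.05 + origin terminal 498.98 + freight 8743.87 + insurance 69.24 + brokerage 352.90 + duty 7916.92 + delivery 1118.29 = 20295.51

Buyer's account: CHF 20295.51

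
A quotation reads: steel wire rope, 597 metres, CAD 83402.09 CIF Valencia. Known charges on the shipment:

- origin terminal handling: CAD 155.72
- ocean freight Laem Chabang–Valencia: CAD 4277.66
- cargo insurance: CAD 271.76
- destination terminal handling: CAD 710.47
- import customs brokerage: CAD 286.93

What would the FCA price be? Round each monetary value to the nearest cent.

Not relevant to the conversion: brokerage, destination terminal — on the buyer under both terms; not part of either seller's price.
From CIF to FCA, the seller no longer bears: origin terminal, freight, insurance.
FCA price = 83402.09 − 155.72 − 4277.66 − 271.76 = 78696.95

FCA price: CAD 78696.95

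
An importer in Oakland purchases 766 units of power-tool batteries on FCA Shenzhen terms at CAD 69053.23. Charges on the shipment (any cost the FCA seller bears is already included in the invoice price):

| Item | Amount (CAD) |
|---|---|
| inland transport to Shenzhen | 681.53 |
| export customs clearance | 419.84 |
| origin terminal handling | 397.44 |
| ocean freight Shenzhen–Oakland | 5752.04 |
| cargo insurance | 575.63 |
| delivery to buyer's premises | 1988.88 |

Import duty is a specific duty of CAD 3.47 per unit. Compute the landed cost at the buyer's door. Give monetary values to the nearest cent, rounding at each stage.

Total landed cost: CAD 80425.24

FCA: the seller delivers export-cleared goods to the carrier; the buyer bears costs from that point.
Already in the invoice (seller's account under FCA): inland to port, export clearance — exclude.
CIF value = FCA price + origin terminal + freight + insurance = 69053.23 + 397.44 + 5752.04 + 575.63 = 75778.34
Import duty = 766 × 3.47 = 2658.02
Buyer bears: origin terminal 397.44 + freight 5752.04 + insurance 575.63 + delivery 1988.88 + duty 2658.02 = 11372.01
Landed cost = invoice 69053.23 + 11372.01 = 80425.24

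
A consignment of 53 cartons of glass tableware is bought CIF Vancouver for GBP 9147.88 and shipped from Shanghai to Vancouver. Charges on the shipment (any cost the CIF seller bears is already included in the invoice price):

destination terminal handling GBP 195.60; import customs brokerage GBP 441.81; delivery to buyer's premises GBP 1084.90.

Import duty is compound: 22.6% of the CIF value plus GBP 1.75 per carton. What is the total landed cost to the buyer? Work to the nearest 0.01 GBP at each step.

CIF: the seller pays costs through ocean freight and marine insurance to the destination port.
The CIF price already equals the CIF value: 9147.88
Ad valorem component: 9147.88 × 22.6% = 2067.42
Specific component: 53 × 1.75 = 92.75
Import duty = 2067.42 + 92.75 = 2160.17
Buyer bears: destination terminal 195.60 + brokerage 441.81 + delivery 1084.90 + duty 2160.17 = 3882.48
Landed cost = invoice 9147.88 + 3882.48 = 13030.36

Total landed cost: GBP 13030.36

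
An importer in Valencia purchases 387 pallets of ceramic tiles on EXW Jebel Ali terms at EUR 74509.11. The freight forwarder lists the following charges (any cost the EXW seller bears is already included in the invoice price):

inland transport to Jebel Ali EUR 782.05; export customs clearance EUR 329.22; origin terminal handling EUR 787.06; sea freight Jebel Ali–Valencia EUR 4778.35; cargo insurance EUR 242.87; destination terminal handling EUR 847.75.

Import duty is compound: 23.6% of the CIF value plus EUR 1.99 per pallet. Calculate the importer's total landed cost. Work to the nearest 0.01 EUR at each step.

EXW: the seller makes goods available at their premises; the buyer bears all onward costs.
CIF value = EXW price + inland to port + export clearance + origin terminal + freight + insurance = 74509.11 + 782.05 + 329.22 + 787.06 + 4778.35 + 242.87 = 81428.66
Ad valorem component: 81428.66 × 23.6% = 19217.16
Specific component: 387 × 1.99 = 770.13
Import duty = 19217.16 + 770.13 = 19987.29
Buyer bears: inland to port 782.05 + export clearance 329.22 + origin terminal 787.06 + freight 4778.35 + insurance 242.87 + destination terminal 847.75 + duty 19987.29 = 27754.59
Landed cost = invoice 74509.11 + 27754.59 = 102263.70

Total landed cost: EUR 102263.70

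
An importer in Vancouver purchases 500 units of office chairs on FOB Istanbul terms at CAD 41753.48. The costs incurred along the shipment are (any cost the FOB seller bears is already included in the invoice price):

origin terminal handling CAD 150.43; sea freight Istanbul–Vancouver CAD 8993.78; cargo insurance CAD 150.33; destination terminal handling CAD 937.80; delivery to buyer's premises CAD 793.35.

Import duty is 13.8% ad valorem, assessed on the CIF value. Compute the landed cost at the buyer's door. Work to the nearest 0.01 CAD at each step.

Total landed cost: CAD 59652.61

FOB: the seller bears costs until goods are on board at the origin port; the buyer bears freight, insurance and all costs thereafter.
Already in the invoice (seller's account under FOB): origin terminal — exclude.
CIF value = FOB price + freight + insurance = 41753.48 + 8993.78 + 150.33 = 50897.59
Import duty = 50897.59 × 13.8% = 7023.87
Buyer bears: freight 8993.78 + insurance 150.33 + destination terminal 937.80 + delivery 793.35 + duty 7023.87 = 17899.13
Landed cost = invoice 41753.48 + 17899.13 = 59652.61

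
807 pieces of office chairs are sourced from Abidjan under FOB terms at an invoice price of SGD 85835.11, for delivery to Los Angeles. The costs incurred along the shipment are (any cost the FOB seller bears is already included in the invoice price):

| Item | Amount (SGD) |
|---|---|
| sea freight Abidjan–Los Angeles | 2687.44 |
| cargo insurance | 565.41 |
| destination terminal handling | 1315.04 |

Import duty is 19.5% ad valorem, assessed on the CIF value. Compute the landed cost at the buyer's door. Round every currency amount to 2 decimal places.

FOB: the seller bears costs until goods are on board at the origin port; the buyer bears freight, insurance and all costs thereafter.
CIF value = FOB price + freight + insurance = 85835.11 + 2687.44 + 565.41 = 89087.96
Import duty = 89087.96 × 19.5% = 17372.15
Buyer bears: freight 2687.44 + insurance 565.41 + destination terminal 1315.04 + duty 17372.15 = 21940.04
Landed cost = invoice 85835.11 + 21940.04 = 107775.15

Total landed cost: SGD 107775.15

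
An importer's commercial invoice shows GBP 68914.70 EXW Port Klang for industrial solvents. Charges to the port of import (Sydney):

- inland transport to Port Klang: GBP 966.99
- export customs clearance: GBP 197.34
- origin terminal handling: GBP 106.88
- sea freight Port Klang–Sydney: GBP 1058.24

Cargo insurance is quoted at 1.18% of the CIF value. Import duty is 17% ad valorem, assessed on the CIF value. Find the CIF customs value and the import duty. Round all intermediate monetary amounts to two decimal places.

Let C be the CIF value. C = EXW price + pre-shipment costs + freight + 1.18% × C
C − 1.18% × C = 68914.70 + 966.99 + 197.34 + 106.88 + 1058.24
0.9882 × C = 71244.15
C = 71244.15 / 0.9882 = 72094.87
Insurance premium = 1.18% × 72094.87 = 850.72
Import duty = 72094.87 × 17% = 12256.13

CIF value: GBP 72094.87; import duty: GBP 12256.13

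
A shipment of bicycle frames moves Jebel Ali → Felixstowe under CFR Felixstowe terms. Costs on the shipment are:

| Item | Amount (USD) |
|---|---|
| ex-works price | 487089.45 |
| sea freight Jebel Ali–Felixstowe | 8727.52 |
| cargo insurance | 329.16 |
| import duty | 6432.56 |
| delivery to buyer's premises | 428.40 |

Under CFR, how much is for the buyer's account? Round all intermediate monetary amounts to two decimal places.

Buyer's account: USD 7190.12

CFR: the seller pays costs through ocean freight to the destination port, but not insurance.
Seller's account: goods 487089.45 + freight 8727.52 = 495816.97
Buyer's account: insurance 329.16 + duty 6432.56 + delivery 428.40 = 7190.12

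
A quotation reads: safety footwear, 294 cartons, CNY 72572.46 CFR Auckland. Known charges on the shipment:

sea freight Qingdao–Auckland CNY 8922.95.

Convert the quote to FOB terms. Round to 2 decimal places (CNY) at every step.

From CFR to FOB, the seller no longer bears: freight.
FOB price = 72572.46 − 8922.95 = 63649.51

FOB price: CNY 63649.51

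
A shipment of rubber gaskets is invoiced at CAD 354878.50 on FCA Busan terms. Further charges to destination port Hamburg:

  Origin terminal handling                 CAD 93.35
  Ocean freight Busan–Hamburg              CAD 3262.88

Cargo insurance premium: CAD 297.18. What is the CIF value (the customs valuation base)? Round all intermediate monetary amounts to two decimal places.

CIF = FCA price + pre-shipment costs + freight + insurance
CIF = 354878.50 + 93.35 + 3262.88 + 297.18 = 358531.91

CIF value: CAD 358531.91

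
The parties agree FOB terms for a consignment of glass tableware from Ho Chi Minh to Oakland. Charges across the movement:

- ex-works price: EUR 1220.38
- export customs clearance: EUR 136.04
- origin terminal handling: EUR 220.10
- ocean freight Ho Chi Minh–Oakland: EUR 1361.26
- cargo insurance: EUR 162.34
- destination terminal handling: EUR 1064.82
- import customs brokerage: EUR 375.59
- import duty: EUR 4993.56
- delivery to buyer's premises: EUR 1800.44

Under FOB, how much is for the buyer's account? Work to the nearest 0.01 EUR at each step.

FOB: the seller bears costs until goods are on board at the origin port; the buyer bears freight, insurance and all costs thereafter.
Seller's account: goods 1220.38 + export clearance 136.04 + origin terminal 220.10 = 1576.52
Buyer's account: freight 1361.26 + insurance 162.34 + destination terminal 1064.82 + brokerage 375.59 + duty 4993.56 + delivery 1800.44 = 9758.01

Buyer's account: EUR 9758.01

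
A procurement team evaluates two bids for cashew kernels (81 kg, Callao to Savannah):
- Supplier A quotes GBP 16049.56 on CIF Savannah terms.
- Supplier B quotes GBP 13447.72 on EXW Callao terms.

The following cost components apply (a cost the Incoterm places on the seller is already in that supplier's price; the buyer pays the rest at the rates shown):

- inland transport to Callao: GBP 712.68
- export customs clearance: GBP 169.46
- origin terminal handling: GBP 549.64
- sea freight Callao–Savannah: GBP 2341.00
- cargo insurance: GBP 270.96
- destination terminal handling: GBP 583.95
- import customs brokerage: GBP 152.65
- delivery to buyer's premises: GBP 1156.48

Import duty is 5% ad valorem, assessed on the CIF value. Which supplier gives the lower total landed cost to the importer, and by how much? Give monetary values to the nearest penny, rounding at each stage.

Supplier A (CIF):
The CIF price already equals the CIF value: 16049.56
Import duty = 16049.56 × 5% = 802.48
Buyer bears (A): 583.95 + 152.65 + 1156.48 = 1893.08
Landed cost (A) = invoice 16049.56 + 1893.08 + duty 802.48 = 18745.12
Supplier B (EXW):
CIF value = EXW price + inland to port + export clearance + origin terminal + freight + insurance = 13447.72 + 712.68 + 169.46 + 549.64 + 2341.00 + 270.96 = 17491.46
Import duty = 17491.46 × 5% = 874.57
Buyer bears (B): 712.68 + 169.46 + 549.64 + 2341.00 + 270.96 + 583.95 + 152.65 + 1156.48 = 5936.82
Landed cost (B) = invoice 13447.72 + 5936.82 + duty 874.57 = 20259.11
Difference = |18745.12 − 20259.11| = 1513.99

Supplier A is cheaper by GBP 1513.99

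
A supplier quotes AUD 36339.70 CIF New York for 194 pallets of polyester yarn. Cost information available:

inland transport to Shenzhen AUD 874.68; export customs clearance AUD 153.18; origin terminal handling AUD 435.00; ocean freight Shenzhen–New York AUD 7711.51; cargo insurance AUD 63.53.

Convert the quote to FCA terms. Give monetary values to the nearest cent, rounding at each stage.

Not relevant to the conversion: export clearance, inland to port — on the seller under both CIF and FCA; already in the CIF price and stays in the FCA price.
From CIF to FCA, the seller no longer bears: origin terminal, freight, insurance.
FCA price = 36339.70 − 435.00 − 7711.51 − 63.53 = 28129.66

FCA price: AUD 28129.66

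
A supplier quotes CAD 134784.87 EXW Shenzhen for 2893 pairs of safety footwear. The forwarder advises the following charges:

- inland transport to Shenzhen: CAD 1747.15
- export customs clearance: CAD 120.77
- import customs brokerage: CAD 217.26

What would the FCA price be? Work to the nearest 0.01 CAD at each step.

FCA price: CAD 136652.79

Not relevant to the conversion: brokerage — on the buyer under both terms; not part of either seller's price.
From EXW to FCA, the seller additionally bears: inland to port, export clearance.
FCA price = 134784.87 + 1747.15 + 120.77 = 136652.79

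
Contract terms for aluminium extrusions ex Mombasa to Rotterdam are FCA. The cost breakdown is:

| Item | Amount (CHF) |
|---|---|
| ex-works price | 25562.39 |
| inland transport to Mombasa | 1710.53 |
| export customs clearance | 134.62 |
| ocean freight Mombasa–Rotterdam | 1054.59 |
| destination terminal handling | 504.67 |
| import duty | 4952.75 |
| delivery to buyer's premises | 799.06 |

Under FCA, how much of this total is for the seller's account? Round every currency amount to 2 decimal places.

Seller's account: CHF 27407.54

FCA: the seller delivers export-cleared goods to the carrier; the buyer bears costs from that point.
Seller's account: goods 25562.39 + inland to port 1710.53 + export clearance 134.62 = 27407.54
Buyer's account: freight 1054.59 + destination terminal 504.67 + duty 4952.75 + delivery 799.06 = 7311.07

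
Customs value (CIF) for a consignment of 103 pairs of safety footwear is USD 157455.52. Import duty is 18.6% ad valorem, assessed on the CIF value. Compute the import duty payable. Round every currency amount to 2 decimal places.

Import duty: USD 29286.73

Import duty = 157455.52 × 18.6% = 29286.73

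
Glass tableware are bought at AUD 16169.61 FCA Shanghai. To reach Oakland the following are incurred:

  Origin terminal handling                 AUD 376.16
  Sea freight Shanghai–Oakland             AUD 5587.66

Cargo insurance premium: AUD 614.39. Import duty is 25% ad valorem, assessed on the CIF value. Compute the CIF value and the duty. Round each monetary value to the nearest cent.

CIF value: AUD 22747.82; import duty: AUD 5686.96

CIF = FCA price + pre-shipment costs + freight + insurance
CIF = 16169.61 + 376.16 + 5587.66 + 614.39 = 22747.82
Import duty = 22747.82 × 25% = 5686.96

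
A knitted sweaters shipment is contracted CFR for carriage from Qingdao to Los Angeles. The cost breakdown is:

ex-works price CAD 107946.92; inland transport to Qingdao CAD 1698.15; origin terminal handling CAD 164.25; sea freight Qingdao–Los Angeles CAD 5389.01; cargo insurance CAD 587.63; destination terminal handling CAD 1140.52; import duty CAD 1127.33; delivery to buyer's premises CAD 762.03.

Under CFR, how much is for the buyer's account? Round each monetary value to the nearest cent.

Buyer's account: CAD 3617.51

CFR: the seller pays costs through ocean freight to the destination port, but not insurance.
Seller's account: goods 107946.92 + inland to port 1698.15 + origin terminal 164.25 + freight 5389.01 = 115198.33
Buyer's account: insurance 587.63 + destination terminal 1140.52 + duty 1127.33 + delivery 762.03 = 3617.51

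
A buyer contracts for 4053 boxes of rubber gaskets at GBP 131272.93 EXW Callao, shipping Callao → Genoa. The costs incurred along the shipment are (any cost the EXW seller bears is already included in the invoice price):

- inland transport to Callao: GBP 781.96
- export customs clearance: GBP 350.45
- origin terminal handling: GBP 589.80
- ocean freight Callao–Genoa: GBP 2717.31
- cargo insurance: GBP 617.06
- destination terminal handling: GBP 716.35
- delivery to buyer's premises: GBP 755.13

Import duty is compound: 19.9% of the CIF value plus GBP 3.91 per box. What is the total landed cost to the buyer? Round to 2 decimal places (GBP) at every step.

EXW: the seller makes goods available at their premises; the buyer bears all onward costs.
CIF value = EXW price + inland to port + export clearance + origin terminal + freight + insurance = 131272.93 + 781.96 + 350.45 + 589.80 + 2717.31 + 617.06 = 136329.51
Ad valorem component: 136329.51 × 19.9% = 27129.57
Specific component: 4053 × 3.91 = 15847.23
Import duty = 27129.57 + 15847.23 = 42976.80
Buyer bears: inland to port 781.96 + export clearance 350.45 + origin terminal 589.80 + freight 2717.31 + insurance 617.06 + destination terminal 716.35 + delivery 755.13 + duty 42976.80 = 49504.86
Landed cost = invoice 131272.93 + 49504.86 = 180777.79

Total landed cost: GBP 180777.79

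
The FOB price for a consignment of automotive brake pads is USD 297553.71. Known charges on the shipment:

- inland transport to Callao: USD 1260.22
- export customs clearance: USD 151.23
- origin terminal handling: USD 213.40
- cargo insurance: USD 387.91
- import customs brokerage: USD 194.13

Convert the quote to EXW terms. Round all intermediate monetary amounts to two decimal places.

Not relevant to the conversion: brokerage, insurance — on the buyer under both terms; not part of either seller's price.
From FOB to EXW, the seller no longer bears: inland to port, export clearance, origin terminal.
EXW price = 297553.71 − 1260.22 − 151.23 − 213.40 = 295928.86

EXW price: USD 295928.86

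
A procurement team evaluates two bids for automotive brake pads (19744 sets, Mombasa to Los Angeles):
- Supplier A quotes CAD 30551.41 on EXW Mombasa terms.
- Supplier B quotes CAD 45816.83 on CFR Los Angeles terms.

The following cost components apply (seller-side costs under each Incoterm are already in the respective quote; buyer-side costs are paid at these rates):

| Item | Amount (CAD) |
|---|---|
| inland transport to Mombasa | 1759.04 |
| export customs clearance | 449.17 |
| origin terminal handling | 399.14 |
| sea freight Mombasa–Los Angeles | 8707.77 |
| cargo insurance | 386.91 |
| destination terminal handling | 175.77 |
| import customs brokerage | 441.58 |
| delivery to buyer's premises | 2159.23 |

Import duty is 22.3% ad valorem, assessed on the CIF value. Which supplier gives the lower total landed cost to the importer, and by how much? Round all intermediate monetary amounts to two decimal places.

Supplier A (EXW):
CIF value = EXW price + inland to port + export clearance + origin terminal + freight + insurance = 30551.41 + 1759.04 + 449.17 + 399.14 + 8707.77 + 386.91 = 42253.44
Import duty = 42253.44 × 22.3% = 9422.52
Buyer bears (A): 1759.04 + 449.17 + 399.14 + 8707.77 + 386.91 + 175.77 + 441.58 + 2159.23 = 14478.61
Landed cost (A) = invoice 30551.41 + 14478.61 + duty 9422.52 = 54452.54
Supplier B (CFR):
CIF value = CFR price + insurance = 45816.83 + 386.91 = 46203.74
Import duty = 46203.74 × 22.3% = 10303.43
Buyer bears (B): 386.91 + 175.77 + 441.58 + 2159.23 = 3163.49
Landed cost (B) = invoice 45816.83 + 3163.49 + duty 10303.43 = 59283.75
Difference = |54452.54 − 59283.75| = 4831.21

Supplier A is cheaper by CAD 4831.21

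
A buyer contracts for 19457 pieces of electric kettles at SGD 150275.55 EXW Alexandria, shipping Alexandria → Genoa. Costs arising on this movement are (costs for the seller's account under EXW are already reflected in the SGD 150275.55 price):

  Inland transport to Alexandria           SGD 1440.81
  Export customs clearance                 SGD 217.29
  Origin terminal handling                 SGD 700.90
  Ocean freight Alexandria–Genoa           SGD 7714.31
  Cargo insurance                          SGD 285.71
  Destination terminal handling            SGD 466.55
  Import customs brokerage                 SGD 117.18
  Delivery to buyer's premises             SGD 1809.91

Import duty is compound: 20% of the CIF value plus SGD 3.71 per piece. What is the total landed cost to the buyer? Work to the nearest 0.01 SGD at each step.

Total landed cost: SGD 267340.59

EXW: the seller makes goods available at their premises; the buyer bears all onward costs.
CIF value = EXW price + inland to port + export clearance + origin terminal + freight + insurance = 150275.55 + 1440.81 + 217.29 + 700.90 + 7714.31 + 285.71 = 160634.57
Ad valorem component: 160634.57 × 20% = 32126.91
Specific component: 19457 × 3.71 = 72185.47
Import duty = 32126.91 + 72185.47 = 104312.38
Buyer bears: inland to port 1440.81 + export clearance 217.29 + origin terminal 700.90 + freight 7714.31 + insurance 285.71 + destination terminal 466.55 + brokerage 117.18 + delivery 1809.91 + duty 104312.38 = 117065.04
Landed cost = invoice 150275.55 + 117065.04 = 267340.59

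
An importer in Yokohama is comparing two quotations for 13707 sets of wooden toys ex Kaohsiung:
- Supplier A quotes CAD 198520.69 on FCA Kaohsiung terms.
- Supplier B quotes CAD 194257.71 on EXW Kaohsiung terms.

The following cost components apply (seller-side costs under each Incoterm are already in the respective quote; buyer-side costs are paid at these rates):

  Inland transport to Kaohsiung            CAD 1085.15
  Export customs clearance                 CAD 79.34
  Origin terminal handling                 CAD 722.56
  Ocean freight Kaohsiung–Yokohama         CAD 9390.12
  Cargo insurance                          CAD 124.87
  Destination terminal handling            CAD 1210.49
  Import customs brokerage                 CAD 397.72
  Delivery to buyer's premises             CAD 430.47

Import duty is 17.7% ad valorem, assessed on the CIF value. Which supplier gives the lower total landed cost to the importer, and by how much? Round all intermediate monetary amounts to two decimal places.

Supplier B is cheaper by CAD 3646.92

Supplier A (FCA):
CIF value = FCA price + origin terminal + freight + insurance = 198520.69 + 722.56 + 9390.12 + 124.87 = 208758.24
Import duty = 208758.24 × 17.7% = 36950.21
Buyer bears (A): 722.56 + 9390.12 + 124.87 + 1210.49 + 397.72 + 430.47 = 12276.23
Landed cost (A) = invoice 198520.69 + 12276.23 + duty 36950.21 = 247747.13
Supplier B (EXW):
CIF value = EXW price + inland to port + export clearance + origin terminal + freight + insurance = 194257.71 + 1085.15 + 79.34 + 722.56 + 9390.12 + 124.87 = 205659.75
Import duty = 205659.75 × 17.7% = 36401.78
Buyer bears (B): 1085.15 + 79.34 + 722.56 + 9390.12 + 124.87 + 1210.49 + 397.72 + 430.47 = 13440.72
Landed cost (B) = invoice 194257.71 + 13440.72 + duty 36401.78 = 244100.21
Difference = |247747.13 − 244100.21| = 3646.92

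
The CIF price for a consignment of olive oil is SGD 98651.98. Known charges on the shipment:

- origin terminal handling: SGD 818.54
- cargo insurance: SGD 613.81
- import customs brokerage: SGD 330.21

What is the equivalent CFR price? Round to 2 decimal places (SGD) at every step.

CFR price: SGD 98038.17

Not relevant to the conversion: origin terminal — on the seller under both CIF and CFR; already in the CIF price and stays in the CFR price. brokerage — on the buyer under both terms; not part of either seller's price.
From CIF to CFR, the seller no longer bears: insurance.
CFR price = 98651.98 − 613.81 = 98038.17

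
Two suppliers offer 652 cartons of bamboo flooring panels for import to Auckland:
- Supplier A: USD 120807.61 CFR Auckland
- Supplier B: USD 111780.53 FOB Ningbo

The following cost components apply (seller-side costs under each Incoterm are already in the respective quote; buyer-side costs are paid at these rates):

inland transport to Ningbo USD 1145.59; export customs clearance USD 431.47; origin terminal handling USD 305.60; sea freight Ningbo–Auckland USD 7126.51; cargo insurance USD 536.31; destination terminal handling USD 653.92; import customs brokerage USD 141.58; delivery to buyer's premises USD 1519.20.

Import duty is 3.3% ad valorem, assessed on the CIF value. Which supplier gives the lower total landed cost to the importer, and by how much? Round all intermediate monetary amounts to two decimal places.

Supplier A (CFR):
CIF value = CFR price + insurance = 120807.61 + 536.31 = 121343.92
Import duty = 121343.92 × 3.3% = 4004.35
Buyer bears (A): 536.31 + 653.92 + 141.58 + 1519.20 = 2851.01
Landed cost (A) = invoice 120807.61 + 2851.01 + duty 4004.35 = 127662.97
Supplier B (FOB):
CIF value = FOB price + freight + insurance = 111780.53 + 7126.51 + 536.31 = 119443.35
Import duty = 119443.35 × 3.3% = 3941.63
Buyer bears (B): 7126.51 + 536.31 + 653.92 + 141.58 + 1519.20 = 9977.52
Landed cost (B) = invoice 111780.53 + 9977.52 + duty 3941.63 = 125699.68
Difference = |127662.97 − 125699.68| = 1963.29

Supplier B is cheaper by USD 1963.29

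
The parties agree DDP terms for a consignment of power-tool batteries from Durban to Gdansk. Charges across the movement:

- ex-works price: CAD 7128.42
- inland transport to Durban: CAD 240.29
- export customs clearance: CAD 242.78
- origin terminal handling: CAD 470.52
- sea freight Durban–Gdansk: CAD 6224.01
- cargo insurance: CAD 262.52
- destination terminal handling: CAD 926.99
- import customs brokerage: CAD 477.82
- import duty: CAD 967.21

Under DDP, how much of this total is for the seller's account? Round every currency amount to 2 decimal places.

DDP: the seller bears all costs including import duty.
Seller's account: goods 7128.42 + inland to port 240.29 + export clearance 242.78 + origin terminal 470.52 + freight 6224.01 + insurance 262.52 + destination terminal 926.99 + brokerage 477.82 + duty 967.21 = 16940.56
Buyer's account: 0.00

Seller's account: CAD 16940.56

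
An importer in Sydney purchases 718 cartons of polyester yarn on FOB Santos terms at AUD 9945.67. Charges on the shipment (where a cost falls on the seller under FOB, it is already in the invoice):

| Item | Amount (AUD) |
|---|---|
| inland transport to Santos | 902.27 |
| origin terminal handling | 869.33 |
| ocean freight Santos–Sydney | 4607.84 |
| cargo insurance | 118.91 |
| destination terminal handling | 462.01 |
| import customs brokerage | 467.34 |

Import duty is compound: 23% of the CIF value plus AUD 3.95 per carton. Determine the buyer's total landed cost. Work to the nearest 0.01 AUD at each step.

FOB: the seller bears costs until goods are on board at the origin port; the buyer bears freight, insurance and all costs thereafter.
Already in the invoice (seller's account under FOB): inland to port, origin terminal — exclude.
CIF value = FOB price + freight + insurance = 9945.67 + 4607.84 + 118.91 = 14672.42
Ad valorem component: 14672.42 × 23% = 3374.66
Specific component: 718 × 3.95 = 2836.10
Import duty = 3374.66 + 2836.10 = 6210.76
Buyer bears: freight 4607.84 + insurance 118.91 + destination terminal 462.01 + brokerage 467.34 + duty 6210.76 = 11866.86
Landed cost = invoice 9945.67 + 11866.86 = 21812.53

Total landed cost: AUD 21812.53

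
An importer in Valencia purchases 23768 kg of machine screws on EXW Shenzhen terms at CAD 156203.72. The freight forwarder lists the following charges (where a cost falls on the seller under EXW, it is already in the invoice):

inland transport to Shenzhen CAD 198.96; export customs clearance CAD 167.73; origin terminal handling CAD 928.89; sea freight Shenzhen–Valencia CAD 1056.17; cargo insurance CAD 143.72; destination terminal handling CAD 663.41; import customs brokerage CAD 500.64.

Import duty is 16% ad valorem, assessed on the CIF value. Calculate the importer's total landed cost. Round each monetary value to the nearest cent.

Total landed cost: CAD 185255.11

EXW: the seller makes goods available at their premises; the buyer bears all onward costs.
CIF value = EXW price + inland to port + export clearance + origin terminal + freight + insurance = 156203.72 + 198.96 + 167.73 + 928.89 + 1056.17 + 143.72 = 158699.19
Import duty = 158699.19 × 16% = 25391.87
Buyer bears: inland to port 198.96 + export clearance 167.73 + origin terminal 928.89 + freight 1056.17 + insurance 143.72 + destination terminal 663.41 + brokerage 500.64 + duty 25391.87 = 29051.39
Landed cost = invoice 156203.72 + 29051.39 = 185255.11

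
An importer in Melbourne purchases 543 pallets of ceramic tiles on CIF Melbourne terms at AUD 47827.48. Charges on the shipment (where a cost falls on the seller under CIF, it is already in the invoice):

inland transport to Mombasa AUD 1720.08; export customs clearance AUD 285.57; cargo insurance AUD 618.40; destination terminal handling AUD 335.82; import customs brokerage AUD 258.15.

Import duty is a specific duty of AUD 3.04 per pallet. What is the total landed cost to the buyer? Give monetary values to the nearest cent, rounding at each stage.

CIF: the seller pays costs through ocean freight and marine insurance to the destination port.
Already in the invoice (seller's account under CIF): inland to port, export clearance, insurance — exclude.
The CIF price already equals the CIF value: 47827.48
Import duty = 543 × 3.04 = 1650.72
Buyer bears: destination terminal 335.82 + brokerage 258.15 + duty 1650.72 = 2244.69
Landed cost = invoice 47827.48 + 2244.69 = 50072.17

Total landed cost: AUD 50072.17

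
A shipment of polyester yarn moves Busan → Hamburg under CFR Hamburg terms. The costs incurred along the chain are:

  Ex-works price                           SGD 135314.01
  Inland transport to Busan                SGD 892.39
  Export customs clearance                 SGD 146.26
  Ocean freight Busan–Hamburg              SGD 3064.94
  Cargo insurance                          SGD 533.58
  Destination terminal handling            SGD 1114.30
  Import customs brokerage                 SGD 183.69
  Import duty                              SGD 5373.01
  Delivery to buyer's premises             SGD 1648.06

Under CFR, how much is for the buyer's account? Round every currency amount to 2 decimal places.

Buyer's account: SGD 8852.64

CFR: the seller pays costs through ocean freight to the destination port, but not insurance.
Seller's account: goods 135314.01 + inland to port 892.39 + export clearance 146.26 + freight 3064.94 = 139417.60
Buyer's account: insurance 533.58 + destination terminal 1114.30 + brokerage 183.69 + duty 5373.01 + delivery 1648.06 = 8852.64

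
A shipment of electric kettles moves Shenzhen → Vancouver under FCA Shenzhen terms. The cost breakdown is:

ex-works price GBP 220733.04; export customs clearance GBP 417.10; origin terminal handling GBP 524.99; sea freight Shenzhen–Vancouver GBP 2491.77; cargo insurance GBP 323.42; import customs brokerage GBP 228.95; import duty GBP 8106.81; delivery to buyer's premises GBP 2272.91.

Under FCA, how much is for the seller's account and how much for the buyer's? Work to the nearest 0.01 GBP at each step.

Seller: GBP 221150.14; buyer: GBP 13948.85

FCA: the seller delivers export-cleared goods to the carrier; the buyer bears costs from that point.
Seller's account: goods 220733.04 + export clearance 417.10 = 221150.14
Buyer's account: origin terminal 524.99 + freight 2491.77 + insurance 323.42 + brokerage 228.95 + duty 8106.81 + delivery 2272.91 = 13948.85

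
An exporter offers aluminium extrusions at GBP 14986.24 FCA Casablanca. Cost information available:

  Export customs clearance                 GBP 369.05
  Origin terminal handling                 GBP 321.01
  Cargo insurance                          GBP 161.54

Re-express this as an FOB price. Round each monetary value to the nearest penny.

FOB price: GBP 15307.25

Not relevant to the conversion: export clearance — on the seller under both FCA and FOB; already in the FCA price and stays in the FOB price. insurance — on the buyer under both terms; not part of either seller's price.
From FCA to FOB, the seller additionally bears: origin terminal.
FOB price = 14986.24 + 321.01 = 15307.25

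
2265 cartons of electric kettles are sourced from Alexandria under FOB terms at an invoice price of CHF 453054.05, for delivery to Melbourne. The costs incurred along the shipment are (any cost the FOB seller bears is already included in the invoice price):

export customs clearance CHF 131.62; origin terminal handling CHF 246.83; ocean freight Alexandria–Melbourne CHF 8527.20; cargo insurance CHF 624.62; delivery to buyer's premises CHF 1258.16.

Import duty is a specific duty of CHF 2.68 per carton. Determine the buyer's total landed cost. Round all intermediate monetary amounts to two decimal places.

Total landed cost: CHF 469534.23

FOB: the seller bears costs until goods are on board at the origin port; the buyer bears freight, insurance and all costs thereafter.
Already in the invoice (seller's account under FOB): export clearance, origin terminal — exclude.
CIF value = FOB price + freight + insurance = 453054.05 + 8527.20 + 624.62 = 462205.87
Import duty = 2265 × 2.68 = 6070.20
Buyer bears: freight 8527.20 + insurance 624.62 + delivery 1258.16 + duty 6070.20 = 16480.18
Landed cost = invoice 453054.05 + 16480.18 = 469534.23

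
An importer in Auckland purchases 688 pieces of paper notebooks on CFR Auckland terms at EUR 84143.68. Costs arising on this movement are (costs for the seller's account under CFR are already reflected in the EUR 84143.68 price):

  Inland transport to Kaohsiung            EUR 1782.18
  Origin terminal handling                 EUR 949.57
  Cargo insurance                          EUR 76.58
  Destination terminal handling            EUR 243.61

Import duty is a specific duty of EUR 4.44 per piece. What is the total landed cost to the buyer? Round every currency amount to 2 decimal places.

Total landed cost: EUR 87518.59

CFR: the seller pays costs through ocean freight to the destination port, but not insurance.
Already in the invoice (seller's account under CFR): inland to port, origin terminal — exclude.
CIF value = CFR price + insurance = 84143.68 + 76.58 = 84220.26
Import duty = 688 × 4.44 = 3054.72
Buyer bears: insurance 76.58 + destination terminal 243.61 + duty 3054.72 = 3374.91
Landed cost = invoice 84143.68 + 3374.91 = 87518.59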